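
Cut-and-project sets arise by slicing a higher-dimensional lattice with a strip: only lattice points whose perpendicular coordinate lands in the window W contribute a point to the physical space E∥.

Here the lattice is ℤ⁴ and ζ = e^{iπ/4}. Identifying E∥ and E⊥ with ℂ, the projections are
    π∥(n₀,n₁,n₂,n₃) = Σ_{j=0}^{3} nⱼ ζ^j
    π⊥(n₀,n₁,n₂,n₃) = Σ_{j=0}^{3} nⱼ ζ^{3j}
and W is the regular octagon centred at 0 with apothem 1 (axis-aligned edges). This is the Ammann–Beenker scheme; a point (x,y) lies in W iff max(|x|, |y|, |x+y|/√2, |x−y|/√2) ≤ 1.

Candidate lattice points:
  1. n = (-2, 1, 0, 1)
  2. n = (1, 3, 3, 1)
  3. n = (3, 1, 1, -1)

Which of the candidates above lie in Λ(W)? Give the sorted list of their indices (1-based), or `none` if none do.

2

Internal map: ζ^{3j} for j=0..3 gives (1,0), (−√2/2,√2/2), (0,−1), (√2/2,√2/2).
#1 (-2, 1, 0, 1): internal (-2.00000, 1.41421); octagon support 2.41421 vs apothem 1 → ∉ W
#2 (1, 3, 3, 1): internal (-0.41421, -0.17157); octagon support 0.41421 vs apothem 1 → ∈ W
#3 (3, 1, 1, -1): internal (1.58579, -1.00000); octagon support 1.82843 vs apothem 1 → ∉ W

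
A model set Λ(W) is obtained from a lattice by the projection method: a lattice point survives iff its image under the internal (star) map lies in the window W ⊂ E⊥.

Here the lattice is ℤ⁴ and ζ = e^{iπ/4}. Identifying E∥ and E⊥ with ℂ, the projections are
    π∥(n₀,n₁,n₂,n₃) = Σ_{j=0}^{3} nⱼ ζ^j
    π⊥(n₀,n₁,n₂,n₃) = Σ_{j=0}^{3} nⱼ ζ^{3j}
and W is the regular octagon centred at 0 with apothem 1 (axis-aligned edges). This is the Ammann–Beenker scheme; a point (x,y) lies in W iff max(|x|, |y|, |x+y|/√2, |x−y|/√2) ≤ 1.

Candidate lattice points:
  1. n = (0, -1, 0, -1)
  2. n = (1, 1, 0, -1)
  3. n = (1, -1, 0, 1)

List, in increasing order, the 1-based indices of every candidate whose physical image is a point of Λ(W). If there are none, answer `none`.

Internal map: ζ^{3j} for j=0..3 gives (1,0), (−√2/2,√2/2), (0,−1), (√2/2,√2/2).
#1 (0, -1, 0, -1): internal (0.00000, -1.41421); octagon support 1.41421 vs apothem 1 → ∉ W
#2 (1, 1, 0, -1): internal (-0.41421, 0.00000); octagon support 0.41421 vs apothem 1 → ∈ W
#3 (1, -1, 0, 1): internal (2.41421, 0.00000); octagon support 2.41421 vs apothem 1 → ∉ W

2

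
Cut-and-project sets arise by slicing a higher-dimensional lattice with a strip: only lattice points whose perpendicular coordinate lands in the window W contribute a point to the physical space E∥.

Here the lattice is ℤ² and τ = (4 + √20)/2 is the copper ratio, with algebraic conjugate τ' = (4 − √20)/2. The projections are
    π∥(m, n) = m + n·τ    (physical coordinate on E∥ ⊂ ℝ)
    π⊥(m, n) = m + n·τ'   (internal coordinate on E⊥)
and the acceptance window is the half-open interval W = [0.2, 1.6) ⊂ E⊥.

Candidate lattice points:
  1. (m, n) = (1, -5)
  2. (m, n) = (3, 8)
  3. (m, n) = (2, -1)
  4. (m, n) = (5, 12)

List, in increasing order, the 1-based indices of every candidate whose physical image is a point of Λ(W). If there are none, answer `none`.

τ' = (4−√20)/2 ≈ -0.2361.
candidate 1: (m,n)=(1,-5) → π∥ = 1-5·τ ≈ -20.1803, π⊥ = 1-5·τ' ≈ 2.1803 ∉ [0.2, 1.6) ⇒ out
candidate 2: (m,n)=(3,8) → π∥ = 3+8·τ ≈ 36.8885, π⊥ = 3+8·τ' ≈ 1.1115 ∈ [0.2, 1.6) ⇒ IN Λ
candidate 3: (m,n)=(2,-1) → π∥ = 2-1·τ ≈ -2.2361, π⊥ = 2-1·τ' ≈ 2.2361 ∉ [0.2, 1.6) ⇒ out
candidate 4: (m,n)=(5,12) → π∥ = 5+12·τ ≈ 55.8328, π⊥ = 5+12·τ' ≈ 2.1672 ∉ [0.2, 1.6) ⇒ out

2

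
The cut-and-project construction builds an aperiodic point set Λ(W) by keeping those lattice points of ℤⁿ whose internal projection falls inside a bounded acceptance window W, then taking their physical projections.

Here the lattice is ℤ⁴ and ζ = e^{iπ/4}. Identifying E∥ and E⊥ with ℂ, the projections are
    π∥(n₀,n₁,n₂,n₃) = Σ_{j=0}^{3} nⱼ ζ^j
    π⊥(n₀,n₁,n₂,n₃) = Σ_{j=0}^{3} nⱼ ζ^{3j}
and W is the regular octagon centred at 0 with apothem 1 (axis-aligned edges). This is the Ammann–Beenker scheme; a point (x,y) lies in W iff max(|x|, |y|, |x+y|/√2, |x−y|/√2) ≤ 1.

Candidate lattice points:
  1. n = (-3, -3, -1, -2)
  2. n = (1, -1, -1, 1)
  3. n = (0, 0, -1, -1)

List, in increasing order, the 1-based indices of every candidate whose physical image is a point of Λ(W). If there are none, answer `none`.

3

π⊥(n) = n₀ + n₁ζ³ + n₂ζ⁶ + n₃ζ⁹ where ζ = e^{iπ/4}.
#1 (-3, -3, -1, -2): internal (-2.29289, -2.53553); octagon support 3.41421 vs apothem 1 → ∉ W
#2 (1, -1, -1, 1): internal (2.41421, 1.00000); octagon support 2.41421 vs apothem 1 → ∉ W
#3 (0, 0, -1, -1): internal (-0.70711, 0.29289); octagon support 0.70711 vs apothem 1 → ∈ W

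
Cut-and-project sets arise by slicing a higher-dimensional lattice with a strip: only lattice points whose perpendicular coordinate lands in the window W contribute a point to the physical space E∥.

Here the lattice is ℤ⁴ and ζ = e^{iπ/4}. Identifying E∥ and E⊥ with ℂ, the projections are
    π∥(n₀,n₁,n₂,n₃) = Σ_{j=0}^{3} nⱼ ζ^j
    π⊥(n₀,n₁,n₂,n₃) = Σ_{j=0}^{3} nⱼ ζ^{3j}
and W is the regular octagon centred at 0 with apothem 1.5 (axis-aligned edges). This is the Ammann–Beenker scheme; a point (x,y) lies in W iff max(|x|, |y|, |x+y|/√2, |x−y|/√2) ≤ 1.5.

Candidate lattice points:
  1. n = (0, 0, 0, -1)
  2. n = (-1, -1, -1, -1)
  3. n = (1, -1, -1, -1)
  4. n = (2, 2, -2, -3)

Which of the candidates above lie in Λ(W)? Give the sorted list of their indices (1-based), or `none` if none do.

Internal map: ζ^{3j} for j=0..3 gives (1,0), (−√2/2,√2/2), (0,−1), (√2/2,√2/2).
candidate 1: n = (0, 0, 0, -1) → π⊥ ≈ (-0.70711, -0.70711); max(|x|,|y|,|x±y|/√2) = 1.00000 ≤ 1.5 ⇒ ∈ W
candidate 2: n = (-1, -1, -1, -1) → π⊥ ≈ (-1.00000, -0.41421); max(|x|,|y|,|x±y|/√2) = 1.00000 ≤ 1.5 ⇒ ∈ W
candidate 3: n = (1, -1, -1, -1) → π⊥ ≈ (+1.00000, -0.41421); max(|x|,|y|,|x±y|/√2) = 1.00000 ≤ 1.5 ⇒ ∈ W
candidate 4: n = (2, 2, -2, -3) → π⊥ ≈ (-1.53553, +1.29289); max(|x|,|y|,|x±y|/√2) = 2.00000 > 1.5 ⇒ ∉ W

1, 2, 3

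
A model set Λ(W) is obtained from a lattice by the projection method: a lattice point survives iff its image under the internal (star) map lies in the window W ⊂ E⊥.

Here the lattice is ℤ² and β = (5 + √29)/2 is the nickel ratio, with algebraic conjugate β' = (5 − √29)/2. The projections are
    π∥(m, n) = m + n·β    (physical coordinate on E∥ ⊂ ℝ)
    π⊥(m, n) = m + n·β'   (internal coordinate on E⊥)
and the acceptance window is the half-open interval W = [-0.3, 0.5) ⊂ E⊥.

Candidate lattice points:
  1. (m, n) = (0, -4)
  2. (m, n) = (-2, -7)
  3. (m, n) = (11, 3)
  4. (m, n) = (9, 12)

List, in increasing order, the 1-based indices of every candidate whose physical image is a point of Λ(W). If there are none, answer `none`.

β' = (5−√29)/2 ≈ -0.19258.
[1] lift (0,-4): star map gives 0.77033; window check -0.3 ≤ 0.77033 < 0.5 is false → out
[2] lift (-2,-7): star map gives -0.65192; window check -0.3 ≤ -0.65192 < 0.5 is false → out
[3] lift (11,3): star map gives 10.42225; window check -0.3 ≤ 10.42225 < 0.5 is false → out
[4] lift (9,12): star map gives 6.68901; window check -0.3 ≤ 6.68901 < 0.5 is false → out

none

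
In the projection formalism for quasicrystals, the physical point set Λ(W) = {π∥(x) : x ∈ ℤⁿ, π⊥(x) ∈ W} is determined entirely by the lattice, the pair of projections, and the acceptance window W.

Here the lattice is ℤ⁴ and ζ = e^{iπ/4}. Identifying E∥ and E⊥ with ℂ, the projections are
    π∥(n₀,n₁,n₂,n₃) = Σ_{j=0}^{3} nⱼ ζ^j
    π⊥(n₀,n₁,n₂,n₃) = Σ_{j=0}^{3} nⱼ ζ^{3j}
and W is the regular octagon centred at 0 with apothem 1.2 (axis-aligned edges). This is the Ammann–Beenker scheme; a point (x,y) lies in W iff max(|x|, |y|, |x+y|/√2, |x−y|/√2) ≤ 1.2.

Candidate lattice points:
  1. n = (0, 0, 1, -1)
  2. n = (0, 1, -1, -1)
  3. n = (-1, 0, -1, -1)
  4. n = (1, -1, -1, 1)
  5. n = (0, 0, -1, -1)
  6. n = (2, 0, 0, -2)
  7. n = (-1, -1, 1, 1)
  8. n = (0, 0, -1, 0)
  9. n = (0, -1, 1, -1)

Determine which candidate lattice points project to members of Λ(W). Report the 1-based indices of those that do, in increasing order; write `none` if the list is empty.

5, 7, 8

Internal map: ζ^{3j} for j=0..3 gives (1,0), (−√2/2,√2/2), (0,−1), (√2/2,√2/2).
#1 (0, 0, 1, -1): internal (-0.70711, -1.70711); octagon support 1.70711 vs apothem 1.2 → ∉ W
#2 (0, 1, -1, -1): internal (-1.41421, 1.00000); octagon support 1.70711 vs apothem 1.2 → ∉ W
#3 (-1, 0, -1, -1): internal (-1.70711, 0.29289); octagon support 1.70711 vs apothem 1.2 → ∉ W
#4 (1, -1, -1, 1): internal (2.41421, 1.00000); octagon support 2.41421 vs apothem 1.2 → ∉ W
#5 (0, 0, -1, -1): internal (-0.70711, 0.29289); octagon support 0.70711 vs apothem 1.2 → ∈ W
#6 (2, 0, 0, -2): internal (0.58579, -1.41421); octagon support 1.41421 vs apothem 1.2 → ∉ W
#7 (-1, -1, 1, 1): internal (0.41421, -1.00000); octagon support 1.00000 vs apothem 1.2 → ∈ W
#8 (0, 0, -1, 0): internal (0.00000, 1.00000); octagon support 1.00000 vs apothem 1.2 → ∈ W
#9 (0, -1, 1, -1): internal (0.00000, -2.41421); octagon support 2.41421 vs apothem 1.2 → ∉ W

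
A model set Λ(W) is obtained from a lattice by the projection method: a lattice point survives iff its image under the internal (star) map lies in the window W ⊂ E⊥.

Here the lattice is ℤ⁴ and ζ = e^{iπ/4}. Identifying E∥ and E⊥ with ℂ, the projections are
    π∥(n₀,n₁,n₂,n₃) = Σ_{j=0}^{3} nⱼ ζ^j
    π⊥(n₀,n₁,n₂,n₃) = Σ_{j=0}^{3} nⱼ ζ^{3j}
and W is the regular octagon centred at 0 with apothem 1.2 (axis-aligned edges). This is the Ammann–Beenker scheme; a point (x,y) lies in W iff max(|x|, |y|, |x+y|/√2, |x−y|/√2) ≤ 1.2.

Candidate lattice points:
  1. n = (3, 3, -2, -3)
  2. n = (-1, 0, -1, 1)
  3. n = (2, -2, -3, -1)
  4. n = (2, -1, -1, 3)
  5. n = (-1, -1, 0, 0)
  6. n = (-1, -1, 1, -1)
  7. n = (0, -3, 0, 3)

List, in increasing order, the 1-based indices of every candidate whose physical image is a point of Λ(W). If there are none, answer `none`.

5

Internal map: ζ^{3j} for j=0..3 gives (1,0), (−√2/2,√2/2), (0,−1), (√2/2,√2/2).
#1 (3, 3, -2, -3): internal (-1.24264, 2.00000); octagon support 2.29289 vs apothem 1.2 → ∉ W
#2 (-1, 0, -1, 1): internal (-0.29289, 1.70711); octagon support 1.70711 vs apothem 1.2 → ∉ W
#3 (2, -2, -3, -1): internal (2.70711, 0.87868); octagon support 2.70711 vs apothem 1.2 → ∉ W
#4 (2, -1, -1, 3): internal (4.82843, 2.41421); octagon support 5.12132 vs apothem 1.2 → ∉ W
#5 (-1, -1, 0, 0): internal (-0.29289, -0.70711); octagon support 0.70711 vs apothem 1.2 → ∈ W
#6 (-1, -1, 1, -1): internal (-1.00000, -2.41421); octagon support 2.41421 vs apothem 1.2 → ∉ W
#7 (0, -3, 0, 3): internal (4.24264, 0.00000); octagon support 4.24264 vs apothem 1.2 → ∉ W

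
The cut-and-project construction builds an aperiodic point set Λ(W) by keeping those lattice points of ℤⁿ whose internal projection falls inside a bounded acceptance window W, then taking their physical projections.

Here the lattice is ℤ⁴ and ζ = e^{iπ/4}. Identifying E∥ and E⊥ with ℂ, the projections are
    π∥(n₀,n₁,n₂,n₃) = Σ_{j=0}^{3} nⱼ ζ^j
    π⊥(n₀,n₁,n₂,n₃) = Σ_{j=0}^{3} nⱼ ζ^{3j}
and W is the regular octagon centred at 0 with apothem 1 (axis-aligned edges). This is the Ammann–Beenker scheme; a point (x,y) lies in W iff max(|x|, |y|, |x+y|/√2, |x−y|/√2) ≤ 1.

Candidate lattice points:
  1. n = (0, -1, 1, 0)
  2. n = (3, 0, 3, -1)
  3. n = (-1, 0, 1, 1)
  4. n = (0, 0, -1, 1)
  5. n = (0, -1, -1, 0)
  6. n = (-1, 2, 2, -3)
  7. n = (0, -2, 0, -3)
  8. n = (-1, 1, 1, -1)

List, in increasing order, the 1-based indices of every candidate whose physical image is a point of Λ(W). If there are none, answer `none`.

3, 5

π⊥(n) = n₀ + n₁ζ³ + n₂ζ⁶ + n₃ζ⁹ where ζ = e^{iπ/4}.
candidate 1: n = (0, -1, 1, 0) → π⊥ ≈ (+0.7071, -1.7071); max(|x|,|y|,|x±y|/√2) = 1.7071 > 1 ⇒ ∉ W
candidate 2: n = (3, 0, 3, -1) → π⊥ ≈ (+2.2929, -3.7071); max(|x|,|y|,|x±y|/√2) = 4.2426 > 1 ⇒ ∉ W
candidate 3: n = (-1, 0, 1, 1) → π⊥ ≈ (-0.2929, -0.2929); max(|x|,|y|,|x±y|/√2) = 0.4142 ≤ 1 ⇒ ∈ W
candidate 4: n = (0, 0, -1, 1) → π⊥ ≈ (+0.7071, +1.7071); max(|x|,|y|,|x±y|/√2) = 1.7071 > 1 ⇒ ∉ W
candidate 5: n = (0, -1, -1, 0) → π⊥ ≈ (+0.7071, +0.2929); max(|x|,|y|,|x±y|/√2) = 0.7071 ≤ 1 ⇒ ∈ W
candidate 6: n = (-1, 2, 2, -3) → π⊥ ≈ (-4.5355, -2.7071); max(|x|,|y|,|x±y|/√2) = 5.1213 > 1 ⇒ ∉ W
candidate 7: n = (0, -2, 0, -3) → π⊥ ≈ (-0.7071, -3.5355); max(|x|,|y|,|x±y|/√2) = 3.5355 > 1 ⇒ ∉ W
candidate 8: n = (-1, 1, 1, -1) → π⊥ ≈ (-2.4142, -1.0000); max(|x|,|y|,|x±y|/√2) = 2.4142 > 1 ⇒ ∉ W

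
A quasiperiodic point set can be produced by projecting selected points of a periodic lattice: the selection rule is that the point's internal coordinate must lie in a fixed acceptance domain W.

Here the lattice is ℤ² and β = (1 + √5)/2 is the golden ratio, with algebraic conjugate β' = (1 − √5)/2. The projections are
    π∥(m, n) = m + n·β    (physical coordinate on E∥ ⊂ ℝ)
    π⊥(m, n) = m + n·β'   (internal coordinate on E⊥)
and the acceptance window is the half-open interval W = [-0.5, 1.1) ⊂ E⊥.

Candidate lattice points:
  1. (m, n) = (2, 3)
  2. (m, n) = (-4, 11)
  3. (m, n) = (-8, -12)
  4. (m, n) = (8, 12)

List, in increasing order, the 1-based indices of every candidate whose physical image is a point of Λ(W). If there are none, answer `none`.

1, 4

β' = (1−√5)/2 ≈ -0.61803.
[1] lift (2,3): star map gives 0.14590; window check -0.5 ≤ 0.14590 < 1.1 is true → IN Λ
[2] lift (-4,11): star map gives -10.79837; window check -0.5 ≤ -10.79837 < 1.1 is false → out
[3] lift (-8,-12): star map gives -0.58359; window check -0.5 ≤ -0.58359 < 1.1 is false → out
[4] lift (8,12): star map gives 0.58359; window check -0.5 ≤ 0.58359 < 1.1 is true → IN Λ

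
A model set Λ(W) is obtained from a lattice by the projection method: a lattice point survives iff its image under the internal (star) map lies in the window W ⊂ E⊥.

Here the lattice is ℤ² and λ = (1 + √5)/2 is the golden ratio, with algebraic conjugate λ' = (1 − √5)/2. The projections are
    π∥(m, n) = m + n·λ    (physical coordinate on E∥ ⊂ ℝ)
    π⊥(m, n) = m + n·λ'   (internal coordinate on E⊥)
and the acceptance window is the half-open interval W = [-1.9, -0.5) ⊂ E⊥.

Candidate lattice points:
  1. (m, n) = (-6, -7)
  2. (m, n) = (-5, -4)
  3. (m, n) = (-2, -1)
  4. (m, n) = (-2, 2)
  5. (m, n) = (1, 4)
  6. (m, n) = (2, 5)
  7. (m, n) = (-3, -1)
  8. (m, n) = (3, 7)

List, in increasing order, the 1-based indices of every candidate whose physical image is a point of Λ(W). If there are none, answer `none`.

1, 3, 5, 6, 8

Numerically λ ≈ 1.618034 and λ' = −1/λ ≈ -0.618034.
#1 (-6,-7): internal coord -6 + (-7)·λ' = -1.673762; -1.673762 ∈ [-1.9, -0.5) → IN Λ
#2 (-5,-4): internal coord -5 + (-4)·λ' = -2.527864; -2.527864 ∉ [-1.9, -0.5) → out
#3 (-2,-1): internal coord -2 + (-1)·λ' = -1.381966; -1.381966 ∈ [-1.9, -0.5) → IN Λ
#4 (-2,2): internal coord -2 + (2)·λ' = -3.236068; -3.236068 ∉ [-1.9, -0.5) → out
#5 (1,4): internal coord 1 + (4)·λ' = -1.472136; -1.472136 ∈ [-1.9, -0.5) → IN Λ
#6 (2,5): internal coord 2 + (5)·λ' = -1.090170; -1.090170 ∈ [-1.9, -0.5) → IN Λ
#7 (-3,-1): internal coord -3 + (-1)·λ' = -2.381966; -2.381966 ∉ [-1.9, -0.5) → out
#8 (3,7): internal coord 3 + (7)·λ' = -1.326238; -1.326238 ∈ [-1.9, -0.5) → IN Λ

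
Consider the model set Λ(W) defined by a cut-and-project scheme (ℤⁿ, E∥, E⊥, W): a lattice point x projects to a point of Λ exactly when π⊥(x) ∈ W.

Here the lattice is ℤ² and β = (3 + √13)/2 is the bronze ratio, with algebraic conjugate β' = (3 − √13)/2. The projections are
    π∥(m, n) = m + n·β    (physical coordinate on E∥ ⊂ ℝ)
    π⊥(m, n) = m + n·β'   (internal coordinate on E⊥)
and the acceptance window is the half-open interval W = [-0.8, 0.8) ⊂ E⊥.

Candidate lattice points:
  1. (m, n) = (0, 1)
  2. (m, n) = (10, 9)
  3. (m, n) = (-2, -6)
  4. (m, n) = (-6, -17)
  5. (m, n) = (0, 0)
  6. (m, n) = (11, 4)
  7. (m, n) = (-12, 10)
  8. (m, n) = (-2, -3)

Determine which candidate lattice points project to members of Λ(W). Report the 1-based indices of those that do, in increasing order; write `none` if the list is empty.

1, 3, 5

Numerically β ≈ 3.302776 and β' = −1/β ≈ -0.302776.
candidate 1: (m,n)=(0,1) → π∥ = 0+1·β ≈ 3.302776, π⊥ = 0+1·β' ≈ -0.302776 ∈ [-0.8, 0.8) ⇒ IN Λ
candidate 2: (m,n)=(10,9) → π∥ = 10+9·β ≈ 39.724981, π⊥ = 10+9·β' ≈ 7.275019 ∉ [-0.8, 0.8) ⇒ out
candidate 3: (m,n)=(-2,-6) → π∥ = -2-6·β ≈ -21.816654, π⊥ = -2-6·β' ≈ -0.183346 ∈ [-0.8, 0.8) ⇒ IN Λ
candidate 4: (m,n)=(-6,-17) → π∥ = -6-17·β ≈ -62.147186, π⊥ = -6-17·β' ≈ -0.852814 ∉ [-0.8, 0.8) ⇒ out
candidate 5: (m,n)=(0,0) → π∥ = 0+0·β ≈ 0.000000, π⊥ = 0+0·β' ≈ 0.000000 ∈ [-0.8, 0.8) ⇒ IN Λ
candidate 6: (m,n)=(11,4) → π∥ = 11+4·β ≈ 24.211103, π⊥ = 11+4·β' ≈ 9.788897 ∉ [-0.8, 0.8) ⇒ out
candidate 7: (m,n)=(-12,10) → π∥ = -12+10·β ≈ 21.027756, π⊥ = -12+10·β' ≈ -15.027756 ∉ [-0.8, 0.8) ⇒ out
candidate 8: (m,n)=(-2,-3) → π∥ = -2-3·β ≈ -11.908327, π⊥ = -2-3·β' ≈ -1.091673 ∉ [-0.8, 0.8) ⇒ out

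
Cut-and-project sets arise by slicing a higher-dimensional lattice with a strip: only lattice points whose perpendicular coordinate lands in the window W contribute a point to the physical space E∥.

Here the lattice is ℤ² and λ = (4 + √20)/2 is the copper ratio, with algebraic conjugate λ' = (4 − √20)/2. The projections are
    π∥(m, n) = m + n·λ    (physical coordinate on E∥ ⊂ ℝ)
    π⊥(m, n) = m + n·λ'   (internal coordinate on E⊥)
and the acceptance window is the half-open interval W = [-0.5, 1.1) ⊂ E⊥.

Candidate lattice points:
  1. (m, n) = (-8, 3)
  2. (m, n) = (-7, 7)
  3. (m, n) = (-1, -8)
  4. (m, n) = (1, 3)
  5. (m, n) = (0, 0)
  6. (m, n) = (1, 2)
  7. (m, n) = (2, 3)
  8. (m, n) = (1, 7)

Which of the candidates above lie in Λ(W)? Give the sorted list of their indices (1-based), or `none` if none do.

3, 4, 5, 6

λ' = (4−√20)/2 ≈ -0.236068.
#1 (-8,3): internal coord -8 + (3)·λ' = -8.708204; -8.708204 ∉ [-0.5, 1.1) → out
#2 (-7,7): internal coord -7 + (7)·λ' = -8.652476; -8.652476 ∉ [-0.5, 1.1) → out
#3 (-1,-8): internal coord -1 + (-8)·λ' = +0.888544; +0.888544 ∈ [-0.5, 1.1) → IN Λ
#4 (1,3): internal coord 1 + (3)·λ' = +0.291796; +0.291796 ∈ [-0.5, 1.1) → IN Λ
#5 (0,0): internal coord 0 + (0)·λ' = +0.000000; +0.000000 ∈ [-0.5, 1.1) → IN Λ
#6 (1,2): internal coord 1 + (2)·λ' = +0.527864; +0.527864 ∈ [-0.5, 1.1) → IN Λ
#7 (2,3): internal coord 2 + (3)·λ' = +1.291796; +1.291796 ∉ [-0.5, 1.1) → out
#8 (1,7): internal coord 1 + (7)·λ' = -0.652476; -0.652476 ∉ [-0.5, 1.1) → out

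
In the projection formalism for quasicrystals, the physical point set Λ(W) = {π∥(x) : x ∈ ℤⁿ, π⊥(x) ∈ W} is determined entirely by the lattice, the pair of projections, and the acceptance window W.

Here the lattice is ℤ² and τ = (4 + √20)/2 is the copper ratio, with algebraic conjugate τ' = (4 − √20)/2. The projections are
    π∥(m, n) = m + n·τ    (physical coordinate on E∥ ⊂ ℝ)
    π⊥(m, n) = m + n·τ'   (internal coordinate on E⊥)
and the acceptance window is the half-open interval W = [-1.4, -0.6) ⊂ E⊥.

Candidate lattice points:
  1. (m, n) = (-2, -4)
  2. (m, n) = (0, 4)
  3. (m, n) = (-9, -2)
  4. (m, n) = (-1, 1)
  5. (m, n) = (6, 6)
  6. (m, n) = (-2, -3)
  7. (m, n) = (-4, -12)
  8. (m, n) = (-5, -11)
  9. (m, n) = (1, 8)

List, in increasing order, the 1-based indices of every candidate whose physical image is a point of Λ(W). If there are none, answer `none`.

Compute τ' = (4−√20)/2 = -0.23607, so π⊥(m,n) = m -0.23607·n.
[1] lift (-2,-4): star map gives -1.05573; window check -1.4 ≤ -1.05573 < -0.6 is true → IN Λ
[2] lift (0,4): star map gives -0.94427; window check -1.4 ≤ -0.94427 < -0.6 is true → IN Λ
[3] lift (-9,-2): star map gives -8.52786; window check -1.4 ≤ -8.52786 < -0.6 is false → out
[4] lift (-1,1): star map gives -1.23607; window check -1.4 ≤ -1.23607 < -0.6 is true → IN Λ
[5] lift (6,6): star map gives 4.58359; window check -1.4 ≤ 4.58359 < -0.6 is false → out
[6] lift (-2,-3): star map gives -1.29180; window check -1.4 ≤ -1.29180 < -0.6 is true → IN Λ
[7] lift (-4,-12): star map gives -1.16718; window check -1.4 ≤ -1.16718 < -0.6 is true → IN Λ
[8] lift (-5,-11): star map gives -2.40325; window check -1.4 ≤ -2.40325 < -0.6 is false → out
[9] lift (1,8): star map gives -0.88854; window check -1.4 ≤ -0.88854 < -0.6 is true → IN Λ

1, 2, 4, 6, 7, 9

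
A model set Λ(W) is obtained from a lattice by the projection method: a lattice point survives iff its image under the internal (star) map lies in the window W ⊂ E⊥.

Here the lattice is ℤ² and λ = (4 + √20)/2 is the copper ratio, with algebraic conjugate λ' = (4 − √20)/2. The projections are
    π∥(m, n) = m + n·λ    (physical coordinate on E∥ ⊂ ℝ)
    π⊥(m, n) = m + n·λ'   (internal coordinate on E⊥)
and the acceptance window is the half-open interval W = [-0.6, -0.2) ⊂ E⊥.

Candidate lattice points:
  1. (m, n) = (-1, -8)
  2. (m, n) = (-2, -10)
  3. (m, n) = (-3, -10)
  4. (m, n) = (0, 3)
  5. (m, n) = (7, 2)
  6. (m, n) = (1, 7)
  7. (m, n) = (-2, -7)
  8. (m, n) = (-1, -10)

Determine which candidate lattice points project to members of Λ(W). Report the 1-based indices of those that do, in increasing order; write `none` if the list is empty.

λ' = (4−√20)/2 ≈ -0.2361.
candidate 1: (m,n)=(-1,-8) → π∥ = -1-8·λ ≈ -34.8885, π⊥ = -1-8·λ' ≈ 0.8885 ∉ [-0.6, -0.2) ⇒ out
candidate 2: (m,n)=(-2,-10) → π∥ = -2-10·λ ≈ -44.3607, π⊥ = -2-10·λ' ≈ 0.3607 ∉ [-0.6, -0.2) ⇒ out
candidate 3: (m,n)=(-3,-10) → π∥ = -3-10·λ ≈ -45.3607, π⊥ = -3-10·λ' ≈ -0.6393 ∉ [-0.6, -0.2) ⇒ out
candidate 4: (m,n)=(0,3) → π∥ = 0+3·λ ≈ 12.7082, π⊥ = 0+3·λ' ≈ -0.7082 ∉ [-0.6, -0.2) ⇒ out
candidate 5: (m,n)=(7,2) → π∥ = 7+2·λ ≈ 15.4721, π⊥ = 7+2·λ' ≈ 6.5279 ∉ [-0.6, -0.2) ⇒ out
candidate 6: (m,n)=(1,7) → π∥ = 1+7·λ ≈ 30.6525, π⊥ = 1+7·λ' ≈ -0.6525 ∉ [-0.6, -0.2) ⇒ out
candidate 7: (m,n)=(-2,-7) → π∥ = -2-7·λ ≈ -31.6525, π⊥ = -2-7·λ' ≈ -0.3475 ∈ [-0.6, -0.2) ⇒ IN Λ
candidate 8: (m,n)=(-1,-10) → π∥ = -1-10·λ ≈ -43.3607, π⊥ = -1-10·λ' ≈ 1.3607 ∉ [-0.6, -0.2) ⇒ out

7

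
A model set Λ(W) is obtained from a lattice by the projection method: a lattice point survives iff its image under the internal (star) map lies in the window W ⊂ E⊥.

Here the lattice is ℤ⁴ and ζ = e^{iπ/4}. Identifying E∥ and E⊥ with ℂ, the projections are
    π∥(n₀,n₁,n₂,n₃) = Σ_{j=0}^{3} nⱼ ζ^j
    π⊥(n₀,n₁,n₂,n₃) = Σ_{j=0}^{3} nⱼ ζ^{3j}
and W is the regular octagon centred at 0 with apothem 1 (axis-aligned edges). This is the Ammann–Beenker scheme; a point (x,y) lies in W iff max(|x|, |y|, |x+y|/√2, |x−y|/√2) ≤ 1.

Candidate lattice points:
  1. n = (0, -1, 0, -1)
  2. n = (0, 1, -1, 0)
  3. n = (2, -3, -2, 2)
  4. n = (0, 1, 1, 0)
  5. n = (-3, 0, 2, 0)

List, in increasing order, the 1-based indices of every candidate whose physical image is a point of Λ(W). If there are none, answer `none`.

Internal map: ζ^{3j} for j=0..3 gives (1,0), (−√2/2,√2/2), (0,−1), (√2/2,√2/2).
candidate 1: n = (0, -1, 0, -1) → π⊥ ≈ (+0.0000, -1.4142); max(|x|,|y|,|x±y|/√2) = 1.4142 > 1 ⇒ ∉ W
candidate 2: n = (0, 1, -1, 0) → π⊥ ≈ (-0.7071, +1.7071); max(|x|,|y|,|x±y|/√2) = 1.7071 > 1 ⇒ ∉ W
candidate 3: n = (2, -3, -2, 2) → π⊥ ≈ (+5.5355, +1.2929); max(|x|,|y|,|x±y|/√2) = 5.5355 > 1 ⇒ ∉ W
candidate 4: n = (0, 1, 1, 0) → π⊥ ≈ (-0.7071, -0.2929); max(|x|,|y|,|x±y|/√2) = 0.7071 ≤ 1 ⇒ ∈ W
candidate 5: n = (-3, 0, 2, 0) → π⊥ ≈ (-3.0000, -2.0000); max(|x|,|y|,|x±y|/√2) = 3.5355 > 1 ⇒ ∉ W

4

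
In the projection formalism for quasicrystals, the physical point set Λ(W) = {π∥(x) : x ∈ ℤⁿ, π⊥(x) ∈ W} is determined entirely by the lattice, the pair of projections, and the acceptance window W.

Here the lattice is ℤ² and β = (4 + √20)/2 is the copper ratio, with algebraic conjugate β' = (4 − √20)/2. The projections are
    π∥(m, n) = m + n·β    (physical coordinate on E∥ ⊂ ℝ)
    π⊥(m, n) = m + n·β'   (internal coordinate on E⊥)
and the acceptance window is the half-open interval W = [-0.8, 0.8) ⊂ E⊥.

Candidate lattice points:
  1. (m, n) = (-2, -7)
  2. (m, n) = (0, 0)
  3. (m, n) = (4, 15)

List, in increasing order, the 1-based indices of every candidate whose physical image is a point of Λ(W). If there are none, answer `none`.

1, 2, 3

β' = (4−√20)/2 ≈ -0.2361.
#1 (-2,-7): internal coord -2 + (-7)·β' = -0.3475; -0.3475 ∈ [-0.8, 0.8) → IN Λ
#2 (0,0): internal coord 0 + (0)·β' = +0.0000; +0.0000 ∈ [-0.8, 0.8) → IN Λ
#3 (4,15): internal coord 4 + (15)·β' = +0.4590; +0.4590 ∈ [-0.8, 0.8) → IN Λ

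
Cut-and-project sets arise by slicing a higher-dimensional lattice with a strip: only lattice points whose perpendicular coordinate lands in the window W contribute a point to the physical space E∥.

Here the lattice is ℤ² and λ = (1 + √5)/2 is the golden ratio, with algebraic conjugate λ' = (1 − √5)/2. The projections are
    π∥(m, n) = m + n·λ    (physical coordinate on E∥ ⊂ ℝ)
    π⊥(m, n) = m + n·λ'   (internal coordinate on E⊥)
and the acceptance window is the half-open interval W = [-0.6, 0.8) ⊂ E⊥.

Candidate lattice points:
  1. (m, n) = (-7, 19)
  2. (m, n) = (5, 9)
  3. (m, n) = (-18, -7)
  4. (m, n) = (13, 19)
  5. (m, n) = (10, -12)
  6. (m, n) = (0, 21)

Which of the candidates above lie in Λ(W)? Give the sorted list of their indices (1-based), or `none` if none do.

2

λ' = (1−√5)/2 ≈ -0.61803.
candidate 1: (m,n)=(-7,19) → π∥ = -7+19·λ ≈ 23.74265, π⊥ = -7+19·λ' ≈ -18.74265 ∉ [-0.6, 0.8) ⇒ out
candidate 2: (m,n)=(5,9) → π∥ = 5+9·λ ≈ 19.56231, π⊥ = 5+9·λ' ≈ -0.56231 ∈ [-0.6, 0.8) ⇒ IN Λ
candidate 3: (m,n)=(-18,-7) → π∥ = -18-7·λ ≈ -29.32624, π⊥ = -18-7·λ' ≈ -13.67376 ∉ [-0.6, 0.8) ⇒ out
candidate 4: (m,n)=(13,19) → π∥ = 13+19·λ ≈ 43.74265, π⊥ = 13+19·λ' ≈ 1.25735 ∉ [-0.6, 0.8) ⇒ out
candidate 5: (m,n)=(10,-12) → π∥ = 10-12·λ ≈ -9.41641, π⊥ = 10-12·λ' ≈ 17.41641 ∉ [-0.6, 0.8) ⇒ out
candidate 6: (m,n)=(0,21) → π∥ = 0+21·λ ≈ 33.97871, π⊥ = 0+21·λ' ≈ -12.97871 ∉ [-0.6, 0.8) ⇒ out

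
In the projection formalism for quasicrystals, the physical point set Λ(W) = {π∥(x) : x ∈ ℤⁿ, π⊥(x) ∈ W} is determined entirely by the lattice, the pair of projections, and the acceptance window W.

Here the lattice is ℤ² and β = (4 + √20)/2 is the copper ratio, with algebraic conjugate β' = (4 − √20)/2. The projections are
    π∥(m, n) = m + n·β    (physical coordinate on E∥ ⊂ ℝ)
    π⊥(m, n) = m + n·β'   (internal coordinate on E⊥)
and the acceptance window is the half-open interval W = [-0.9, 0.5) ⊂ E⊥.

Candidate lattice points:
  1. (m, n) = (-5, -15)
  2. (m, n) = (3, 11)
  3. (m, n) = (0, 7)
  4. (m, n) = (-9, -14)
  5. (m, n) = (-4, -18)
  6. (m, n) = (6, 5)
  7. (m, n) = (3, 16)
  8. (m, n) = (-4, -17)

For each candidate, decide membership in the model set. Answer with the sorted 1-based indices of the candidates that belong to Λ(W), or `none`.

2, 5, 7, 8

Compute β' = (4−√20)/2 = -0.236068, so π⊥(m,n) = m -0.236068·n.
[1] lift (-5,-15): star map gives -1.458980; window check -0.9 ≤ -1.458980 < 0.5 is false → out
[2] lift (3,11): star map gives 0.403252; window check -0.9 ≤ 0.403252 < 0.5 is true → IN Λ
[3] lift (0,7): star map gives -1.652476; window check -0.9 ≤ -1.652476 < 0.5 is false → out
[4] lift (-9,-14): star map gives -5.695048; window check -0.9 ≤ -5.695048 < 0.5 is false → out
[5] lift (-4,-18): star map gives 0.249224; window check -0.9 ≤ 0.249224 < 0.5 is true → IN Λ
[6] lift (6,5): star map gives 4.819660; window check -0.9 ≤ 4.819660 < 0.5 is false → out
[7] lift (3,16): star map gives -0.777088; window check -0.9 ≤ -0.777088 < 0.5 is true → IN Λ
[8] lift (-4,-17): star map gives 0.013156; window check -0.9 ≤ 0.013156 < 0.5 is true → IN Λ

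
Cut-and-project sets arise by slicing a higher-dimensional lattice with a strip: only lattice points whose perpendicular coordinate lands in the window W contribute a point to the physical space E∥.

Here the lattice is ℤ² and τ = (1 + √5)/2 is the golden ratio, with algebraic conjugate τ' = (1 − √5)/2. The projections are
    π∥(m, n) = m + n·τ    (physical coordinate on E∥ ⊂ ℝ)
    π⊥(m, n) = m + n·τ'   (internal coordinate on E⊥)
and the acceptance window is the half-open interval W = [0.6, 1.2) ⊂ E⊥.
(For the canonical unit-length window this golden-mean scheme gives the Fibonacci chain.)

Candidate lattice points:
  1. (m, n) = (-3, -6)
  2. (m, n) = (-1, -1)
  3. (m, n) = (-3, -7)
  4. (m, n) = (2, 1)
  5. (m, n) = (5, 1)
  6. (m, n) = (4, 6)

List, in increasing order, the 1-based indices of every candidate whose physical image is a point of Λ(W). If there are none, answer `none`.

τ' = (1−√5)/2 ≈ -0.6180.
#1 (-3,-6): internal coord -3 + (-6)·τ' = +0.7082; +0.7082 ∈ [0.6, 1.2) → IN Λ
#2 (-1,-1): internal coord -1 + (-1)·τ' = -0.3820; -0.3820 ∉ [0.6, 1.2) → out
#3 (-3,-7): internal coord -3 + (-7)·τ' = +1.3262; +1.3262 ∉ [0.6, 1.2) → out
#4 (2,1): internal coord 2 + (1)·τ' = +1.3820; +1.3820 ∉ [0.6, 1.2) → out
#5 (5,1): internal coord 5 + (1)·τ' = +4.3820; +4.3820 ∉ [0.6, 1.2) → out
#6 (4,6): internal coord 4 + (6)·τ' = +0.2918; +0.2918 ∉ [0.6, 1.2) → out

1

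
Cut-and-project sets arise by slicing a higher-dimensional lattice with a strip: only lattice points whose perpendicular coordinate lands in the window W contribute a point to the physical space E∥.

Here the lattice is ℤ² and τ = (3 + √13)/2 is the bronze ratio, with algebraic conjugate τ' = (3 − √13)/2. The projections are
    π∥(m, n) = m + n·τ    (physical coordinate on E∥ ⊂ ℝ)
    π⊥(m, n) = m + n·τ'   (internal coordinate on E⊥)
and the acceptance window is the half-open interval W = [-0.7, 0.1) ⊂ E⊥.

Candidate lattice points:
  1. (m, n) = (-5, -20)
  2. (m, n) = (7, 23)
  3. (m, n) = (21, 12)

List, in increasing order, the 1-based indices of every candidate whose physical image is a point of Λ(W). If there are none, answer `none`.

τ' = (3−√13)/2 ≈ -0.302776.
[1] lift (-5,-20): star map gives 1.055513; window check -0.7 ≤ 1.055513 < 0.1 is false → out
[2] lift (7,23): star map gives 0.036160; window check -0.7 ≤ 0.036160 < 0.1 is true → IN Λ
[3] lift (21,12): star map gives 17.366692; window check -0.7 ≤ 17.366692 < 0.1 is false → out

2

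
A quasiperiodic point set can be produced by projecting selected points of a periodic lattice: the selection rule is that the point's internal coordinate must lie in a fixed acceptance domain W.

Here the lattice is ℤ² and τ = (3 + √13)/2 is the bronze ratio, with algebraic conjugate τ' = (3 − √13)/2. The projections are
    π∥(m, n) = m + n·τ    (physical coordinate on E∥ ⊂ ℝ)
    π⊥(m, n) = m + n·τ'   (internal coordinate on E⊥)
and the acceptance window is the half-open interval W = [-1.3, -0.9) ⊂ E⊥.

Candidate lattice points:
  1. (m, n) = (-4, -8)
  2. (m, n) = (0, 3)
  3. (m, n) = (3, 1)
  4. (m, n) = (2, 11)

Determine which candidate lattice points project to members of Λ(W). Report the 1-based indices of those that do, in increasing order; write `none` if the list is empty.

τ' = (3−√13)/2 ≈ -0.30278.
[1] lift (-4,-8): star map gives -1.57779; window check -1.3 ≤ -1.57779 < -0.9 is false → out
[2] lift (0,3): star map gives -0.90833; window check -1.3 ≤ -0.90833 < -0.9 is true → IN Λ
[3] lift (3,1): star map gives 2.69722; window check -1.3 ≤ 2.69722 < -0.9 is false → out
[4] lift (2,11): star map gives -1.33053; window check -1.3 ≤ -1.33053 < -0.9 is false → out

2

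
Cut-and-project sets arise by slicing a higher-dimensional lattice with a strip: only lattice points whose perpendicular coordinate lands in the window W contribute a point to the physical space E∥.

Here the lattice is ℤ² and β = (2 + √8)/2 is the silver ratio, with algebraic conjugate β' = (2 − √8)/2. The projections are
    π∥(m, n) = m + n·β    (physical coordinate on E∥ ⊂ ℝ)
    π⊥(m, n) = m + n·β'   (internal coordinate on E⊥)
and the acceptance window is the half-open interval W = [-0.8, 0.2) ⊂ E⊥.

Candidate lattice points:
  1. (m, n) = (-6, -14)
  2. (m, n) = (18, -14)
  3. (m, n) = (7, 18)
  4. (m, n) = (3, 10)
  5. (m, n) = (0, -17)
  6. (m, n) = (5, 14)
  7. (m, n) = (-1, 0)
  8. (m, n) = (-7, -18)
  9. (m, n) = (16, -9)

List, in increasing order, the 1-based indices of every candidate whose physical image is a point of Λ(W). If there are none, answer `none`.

β' = (2−√8)/2 ≈ -0.414214.
candidate 1: (m,n)=(-6,-14) → π∥ = -6-14·β ≈ -39.798990, π⊥ = -6-14·β' ≈ -0.201010 ∈ [-0.8, 0.2) ⇒ IN Λ
candidate 2: (m,n)=(18,-14) → π∥ = 18-14·β ≈ -15.798990, π⊥ = 18-14·β' ≈ 23.798990 ∉ [-0.8, 0.2) ⇒ out
candidate 3: (m,n)=(7,18) → π∥ = 7+18·β ≈ 50.455844, π⊥ = 7+18·β' ≈ -0.455844 ∈ [-0.8, 0.2) ⇒ IN Λ
candidate 4: (m,n)=(3,10) → π∥ = 3+10·β ≈ 27.142136, π⊥ = 3+10·β' ≈ -1.142136 ∉ [-0.8, 0.2) ⇒ out
candidate 5: (m,n)=(0,-17) → π∥ = 0-17·β ≈ -41.041631, π⊥ = 0-17·β' ≈ 7.041631 ∉ [-0.8, 0.2) ⇒ out
candidate 6: (m,n)=(5,14) → π∥ = 5+14·β ≈ 38.798990, π⊥ = 5+14·β' ≈ -0.798990 ∈ [-0.8, 0.2) ⇒ IN Λ
candidate 7: (m,n)=(-1,0) → π∥ = -1+0·β ≈ -1.000000, π⊥ = -1+0·β' ≈ -1.000000 ∉ [-0.8, 0.2) ⇒ out
candidate 8: (m,n)=(-7,-18) → π∥ = -7-18·β ≈ -50.455844, π⊥ = -7-18·β' ≈ 0.455844 ∉ [-0.8, 0.2) ⇒ out
candidate 9: (m,n)=(16,-9) → π∥ = 16-9·β ≈ -5.727922, π⊥ = 16-9·β' ≈ 19.727922 ∉ [-0.8, 0.2) ⇒ out

1, 3, 6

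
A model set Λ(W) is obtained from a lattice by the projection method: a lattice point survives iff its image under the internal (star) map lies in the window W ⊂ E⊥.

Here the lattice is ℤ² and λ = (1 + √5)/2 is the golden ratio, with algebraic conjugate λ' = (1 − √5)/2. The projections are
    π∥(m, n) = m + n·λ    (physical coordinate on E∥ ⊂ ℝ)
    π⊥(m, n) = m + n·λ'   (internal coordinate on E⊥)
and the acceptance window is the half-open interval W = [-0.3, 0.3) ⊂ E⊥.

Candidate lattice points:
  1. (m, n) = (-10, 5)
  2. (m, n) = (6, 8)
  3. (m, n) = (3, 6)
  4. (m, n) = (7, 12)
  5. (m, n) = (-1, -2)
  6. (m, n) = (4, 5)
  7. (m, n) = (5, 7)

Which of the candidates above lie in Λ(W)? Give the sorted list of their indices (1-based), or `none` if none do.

5

Numerically λ ≈ 1.6180 and λ' = −1/λ ≈ -0.6180.
#1 (-10,5): internal coord -10 + (5)·λ' = -13.0902; -13.0902 ∉ [-0.3, 0.3) → out
#2 (6,8): internal coord 6 + (8)·λ' = +1.0557; +1.0557 ∉ [-0.3, 0.3) → out
#3 (3,6): internal coord 3 + (6)·λ' = -0.7082; -0.7082 ∉ [-0.3, 0.3) → out
#4 (7,12): internal coord 7 + (12)·λ' = -0.4164; -0.4164 ∉ [-0.3, 0.3) → out
#5 (-1,-2): internal coord -1 + (-2)·λ' = +0.2361; +0.2361 ∈ [-0.3, 0.3) → IN Λ
#6 (4,5): internal coord 4 + (5)·λ' = +0.9098; +0.9098 ∉ [-0.3, 0.3) → out
#7 (5,7): internal coord 5 + (7)·λ' = +0.6738; +0.6738 ∉ [-0.3, 0.3) → out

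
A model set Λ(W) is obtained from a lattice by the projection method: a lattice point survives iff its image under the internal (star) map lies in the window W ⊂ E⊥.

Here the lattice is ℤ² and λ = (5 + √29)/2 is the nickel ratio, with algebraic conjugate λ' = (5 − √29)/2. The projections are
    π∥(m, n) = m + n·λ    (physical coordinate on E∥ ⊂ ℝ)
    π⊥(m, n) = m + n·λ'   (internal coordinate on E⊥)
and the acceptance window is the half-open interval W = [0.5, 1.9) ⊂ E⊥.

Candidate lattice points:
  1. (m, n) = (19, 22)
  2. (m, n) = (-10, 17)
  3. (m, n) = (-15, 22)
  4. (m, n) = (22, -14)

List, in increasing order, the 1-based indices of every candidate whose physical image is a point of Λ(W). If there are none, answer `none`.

none

λ' = (5−√29)/2 ≈ -0.1926.
candidate 1: (m,n)=(19,22) → π∥ = 19+22·λ ≈ 133.2368, π⊥ = 19+22·λ' ≈ 14.7632 ∉ [0.5, 1.9) ⇒ out
candidate 2: (m,n)=(-10,17) → π∥ = -10+17·λ ≈ 78.2739, π⊥ = -10+17·λ' ≈ -13.2739 ∉ [0.5, 1.9) ⇒ out
candidate 3: (m,n)=(-15,22) → π∥ = -15+22·λ ≈ 99.2368, π⊥ = -15+22·λ' ≈ -19.2368 ∉ [0.5, 1.9) ⇒ out
candidate 4: (m,n)=(22,-14) → π∥ = 22-14·λ ≈ -50.6962, π⊥ = 22-14·λ' ≈ 24.6962 ∉ [0.5, 1.9) ⇒ out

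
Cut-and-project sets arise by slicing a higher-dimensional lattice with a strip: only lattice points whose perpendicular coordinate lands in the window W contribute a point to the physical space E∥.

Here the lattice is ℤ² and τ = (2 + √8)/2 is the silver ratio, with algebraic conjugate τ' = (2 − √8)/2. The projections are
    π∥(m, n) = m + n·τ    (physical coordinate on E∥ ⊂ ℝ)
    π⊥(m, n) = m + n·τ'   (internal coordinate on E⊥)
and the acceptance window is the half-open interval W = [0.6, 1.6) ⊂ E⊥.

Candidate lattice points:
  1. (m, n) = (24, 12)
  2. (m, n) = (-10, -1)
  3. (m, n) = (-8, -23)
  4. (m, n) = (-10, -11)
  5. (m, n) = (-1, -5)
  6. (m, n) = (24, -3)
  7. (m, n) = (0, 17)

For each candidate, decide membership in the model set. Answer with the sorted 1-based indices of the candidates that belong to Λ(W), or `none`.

Compute τ' = (2−√8)/2 = -0.414214, so π⊥(m,n) = m -0.414214·n.
#1 (24,12): internal coord 24 + (12)·τ' = +19.029437; +19.029437 ∉ [0.6, 1.6) → out
#2 (-10,-1): internal coord -10 + (-1)·τ' = -9.585786; -9.585786 ∉ [0.6, 1.6) → out
#3 (-8,-23): internal coord -8 + (-23)·τ' = +1.526912; +1.526912 ∈ [0.6, 1.6) → IN Λ
#4 (-10,-11): internal coord -10 + (-11)·τ' = -5.443651; -5.443651 ∉ [0.6, 1.6) → out
#5 (-1,-5): internal coord -1 + (-5)·τ' = +1.071068; +1.071068 ∈ [0.6, 1.6) → IN Λ
#6 (24,-3): internal coord 24 + (-3)·τ' = +25.242641; +25.242641 ∉ [0.6, 1.6) → out
#7 (0,17): internal coord 0 + (17)·τ' = -7.041631; -7.041631 ∉ [0.6, 1.6) → out

3, 5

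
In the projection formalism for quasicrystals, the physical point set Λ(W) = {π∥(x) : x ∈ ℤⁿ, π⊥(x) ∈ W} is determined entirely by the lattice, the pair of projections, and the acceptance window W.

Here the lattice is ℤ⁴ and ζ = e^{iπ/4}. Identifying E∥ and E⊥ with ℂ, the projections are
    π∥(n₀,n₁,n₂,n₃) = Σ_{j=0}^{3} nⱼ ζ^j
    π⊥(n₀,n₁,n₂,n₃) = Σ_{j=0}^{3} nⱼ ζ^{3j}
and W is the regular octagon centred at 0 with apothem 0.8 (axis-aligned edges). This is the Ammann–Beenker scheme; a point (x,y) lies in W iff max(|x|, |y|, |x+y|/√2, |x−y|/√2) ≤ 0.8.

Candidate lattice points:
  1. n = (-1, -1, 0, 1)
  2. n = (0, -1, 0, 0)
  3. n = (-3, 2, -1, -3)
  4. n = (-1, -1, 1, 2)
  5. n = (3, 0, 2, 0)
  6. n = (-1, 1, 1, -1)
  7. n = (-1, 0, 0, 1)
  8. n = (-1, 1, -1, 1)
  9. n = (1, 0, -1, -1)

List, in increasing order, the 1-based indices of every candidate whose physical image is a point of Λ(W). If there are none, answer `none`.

1, 7, 9

Internal map: ζ^{3j} for j=0..3 gives (1,0), (−√2/2,√2/2), (0,−1), (√2/2,√2/2).
#1 (-1, -1, 0, 1): internal (0.4142, 0.0000); octagon support 0.4142 vs apothem 0.8 → ∈ W
#2 (0, -1, 0, 0): internal (0.7071, -0.7071); octagon support 1.0000 vs apothem 0.8 → ∉ W
#3 (-3, 2, -1, -3): internal (-6.5355, 0.2929); octagon support 6.5355 vs apothem 0.8 → ∉ W
#4 (-1, -1, 1, 2): internal (1.1213, -0.2929); octagon support 1.1213 vs apothem 0.8 → ∉ W
#5 (3, 0, 2, 0): internal (3.0000, -2.0000); octagon support 3.5355 vs apothem 0.8 → ∉ W
#6 (-1, 1, 1, -1): internal (-2.4142, -1.0000); octagon support 2.4142 vs apothem 0.8 → ∉ W
#7 (-1, 0, 0, 1): internal (-0.2929, 0.7071); octagon support 0.7071 vs apothem 0.8 → ∈ W
#8 (-1, 1, -1, 1): internal (-1.0000, 2.4142); octagon support 2.4142 vs apothem 0.8 → ∉ W
#9 (1, 0, -1, -1): internal (0.2929, 0.2929); octagon support 0.4142 vs apothem 0.8 → ∈ W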